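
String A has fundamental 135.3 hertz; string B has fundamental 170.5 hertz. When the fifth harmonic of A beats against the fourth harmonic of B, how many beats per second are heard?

5.5 Hz

Fifth harmonic of the first: 5·135.3 = 676.5 Hz.
Fourth harmonic of the second: 4·170.5 = 682.0 Hz.
f_beat = |676.5 − 682.0| = 5.5 Hz.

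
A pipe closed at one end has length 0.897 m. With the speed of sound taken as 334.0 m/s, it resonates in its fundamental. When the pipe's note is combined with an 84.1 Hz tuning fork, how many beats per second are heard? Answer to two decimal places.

Closed pipe (odd harmonics): f_n = n·v/(4L) = 1·334.0/(4·0.897) = 93.0881 Hz.
f_beat = |93.0881 − 84.1| = 8.99 Hz.

8.99 Hz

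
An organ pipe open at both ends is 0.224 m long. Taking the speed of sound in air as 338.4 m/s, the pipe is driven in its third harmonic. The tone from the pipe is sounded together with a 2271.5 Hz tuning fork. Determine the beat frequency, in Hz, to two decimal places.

5.43 Hz

Open pipe: f_n = n·v/(2L) = 3·338.4/(2·0.224) = 2266.0714 Hz.
f_beat = |2266.0714 − 2271.5| = 5.43 Hz.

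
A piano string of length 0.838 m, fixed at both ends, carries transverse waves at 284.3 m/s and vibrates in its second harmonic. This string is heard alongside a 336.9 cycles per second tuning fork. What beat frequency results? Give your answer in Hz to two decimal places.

2.36 Hz

For a string fixed at both ends, f_n = n·v/(2L) = 2·284.3/(2·0.838) = 339.2601 Hz.
f_beat = |339.2601 − 336.9| = 2.36 Hz.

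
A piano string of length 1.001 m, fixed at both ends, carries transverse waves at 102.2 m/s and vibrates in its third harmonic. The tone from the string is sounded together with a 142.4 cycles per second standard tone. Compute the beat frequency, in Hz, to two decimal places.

For a string fixed at both ends, f_n = n·v/(2L) = 3·102.2/(2·1.001) = 153.1469 Hz.
f_beat = |153.1469 − 142.4| = 10.75 Hz.

10.75 Hz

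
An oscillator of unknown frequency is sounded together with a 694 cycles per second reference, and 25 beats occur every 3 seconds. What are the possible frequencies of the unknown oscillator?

685.6667 Hz or 702.3333 Hz

Beat frequency = 25/3 = 8.3333 Hz.
|f − 694| = 8.3333, so f = 694 ± 8.3333.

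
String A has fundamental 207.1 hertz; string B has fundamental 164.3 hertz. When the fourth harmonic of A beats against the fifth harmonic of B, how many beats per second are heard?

6.9 Hz

Fourth harmonic of the first: 4·207.1 = 828.4 Hz.
Fifth harmonic of the second: 5·164.3 = 821.5 Hz.
f_beat = |828.4 − 821.5| = 6.9 Hz.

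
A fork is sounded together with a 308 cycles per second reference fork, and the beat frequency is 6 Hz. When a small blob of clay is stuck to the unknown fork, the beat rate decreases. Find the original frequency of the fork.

314 Hz

|f − 308| = 6, so the fork was at either 302 Hz or 314 Hz.
Adding mass to a fork lowers its frequency; the adjustment lowers the fork's frequency.
The beat rate fell, so the adjustment moved the fork toward 308 Hz — it must have started above the reference.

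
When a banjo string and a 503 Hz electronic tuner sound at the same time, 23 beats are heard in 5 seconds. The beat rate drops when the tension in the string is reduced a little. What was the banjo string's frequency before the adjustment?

507.6 Hz

Beat frequency = 23/5 = 4.6 Hz.
|f − 503| = 4.6, so the banjo string was at either 498.4 Hz or 507.6 Hz.
Lower tension means lower frequency; the adjustment lowers the banjo string's frequency.
The beat rate fell, so the adjustment moved the banjo string toward 503 Hz — it must have started above the reference.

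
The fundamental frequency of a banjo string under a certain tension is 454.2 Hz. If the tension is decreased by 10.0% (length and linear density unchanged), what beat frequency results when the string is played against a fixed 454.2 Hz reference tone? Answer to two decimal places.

23.31 Hz

For a string, f ∝ √T, so the new frequency is 454.2·√0.900 = 430.8920 Hz.
f_beat = |430.8920 − 454.2| = 23.31 Hz.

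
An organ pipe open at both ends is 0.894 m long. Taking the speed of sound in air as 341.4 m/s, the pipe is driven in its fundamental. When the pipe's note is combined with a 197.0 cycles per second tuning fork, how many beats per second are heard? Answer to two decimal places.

6.06 Hz

Open pipe: f_n = n·v/(2L) = 1·341.4/(2·0.894) = 190.9396 Hz.
f_beat = |190.9396 − 197.0| = 6.06 Hz.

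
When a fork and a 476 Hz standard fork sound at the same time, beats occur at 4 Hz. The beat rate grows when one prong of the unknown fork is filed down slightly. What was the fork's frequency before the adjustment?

|f − 476| = 4, so the fork was at either 472 Hz or 480 Hz.
Filing a prong removes mass and raises the fork's frequency; the adjustment raises the fork's frequency.
The beat rate rose, so the adjustment moved the fork further from 476 Hz — it was already above the reference.

480 Hz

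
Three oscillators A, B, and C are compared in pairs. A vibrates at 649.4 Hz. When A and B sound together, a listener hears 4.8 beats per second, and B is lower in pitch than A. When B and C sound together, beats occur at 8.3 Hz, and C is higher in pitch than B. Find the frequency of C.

B is below A, so f_B = 649.4 − 4.8 = 644.6 Hz.
C is above B, so f_C = 644.6 + 8.3 = 652.9 Hz.

652.9 Hz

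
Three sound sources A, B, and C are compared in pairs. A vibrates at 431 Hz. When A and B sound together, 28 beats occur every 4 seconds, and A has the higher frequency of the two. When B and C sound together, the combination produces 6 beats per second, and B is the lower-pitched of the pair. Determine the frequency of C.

430 Hz

A–B: Beat frequency = 28/4 = 7 Hz.
B is below A, so f_B = 431 − 7 = 424 Hz.
C is above B, so f_C = 424 + 6 = 430 Hz.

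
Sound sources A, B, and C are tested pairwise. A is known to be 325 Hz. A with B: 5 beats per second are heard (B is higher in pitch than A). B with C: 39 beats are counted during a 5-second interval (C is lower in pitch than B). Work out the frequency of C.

322.2 Hz

B is above A, so f_B = 325 + 5 = 330 Hz.
B–C: Beat frequency = 39/5 = 7.8 Hz.
C is below B, so f_C = 330 − 7.8 = 322.2 Hz.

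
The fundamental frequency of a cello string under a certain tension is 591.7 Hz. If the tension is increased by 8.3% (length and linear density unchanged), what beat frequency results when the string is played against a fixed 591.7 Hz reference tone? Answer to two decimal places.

24.07 Hz

For a string, f ∝ √T, so the new frequency is 591.7·√1.083 = 615.7661 Hz.
f_beat = |615.7661 − 591.7| = 24.07 Hz.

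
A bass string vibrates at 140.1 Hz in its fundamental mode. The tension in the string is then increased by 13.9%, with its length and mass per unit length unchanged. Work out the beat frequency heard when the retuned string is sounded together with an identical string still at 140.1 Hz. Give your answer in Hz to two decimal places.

For a string, f ∝ √T, so the new frequency is 140.1·√1.139 = 149.5202 Hz.
f_beat = |149.5202 − 140.1| = 9.42 Hz.

9.42 Hz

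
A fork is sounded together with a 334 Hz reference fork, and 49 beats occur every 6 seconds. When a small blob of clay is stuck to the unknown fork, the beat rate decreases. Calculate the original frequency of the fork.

342.1667 Hz

Beat frequency = 49/6 = 8.1667 Hz.
|f − 334| = 8.1667, so the fork was at either 325.8333 Hz or 342.1667 Hz.
Adding mass to a fork lowers its frequency; the adjustment lowers the fork's frequency.
The beat rate fell, so the adjustment moved the fork toward 334 Hz — it must have started above the reference.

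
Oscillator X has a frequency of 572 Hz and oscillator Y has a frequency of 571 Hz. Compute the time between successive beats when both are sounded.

f_beat = |572 − 571| = 1 Hz.
Beat period T = 1 / f_beat = 1 / 1 s.

1.000 s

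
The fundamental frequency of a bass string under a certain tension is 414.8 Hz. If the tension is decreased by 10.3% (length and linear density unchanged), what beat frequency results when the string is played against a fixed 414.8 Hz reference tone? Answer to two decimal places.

21.94 Hz

For a string, f ∝ √T, so the new frequency is 414.8·√0.897 = 392.8574 Hz.
f_beat = |392.8574 − 414.8| = 21.94 Hz.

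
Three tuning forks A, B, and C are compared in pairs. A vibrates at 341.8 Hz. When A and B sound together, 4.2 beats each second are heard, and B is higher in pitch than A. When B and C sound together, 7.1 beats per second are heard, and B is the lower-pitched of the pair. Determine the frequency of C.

B is above A, so f_B = 341.8 + 4.2 = 346 Hz.
C is above B, so f_C = 346 + 7.1 = 353.1 Hz.

353.1 Hz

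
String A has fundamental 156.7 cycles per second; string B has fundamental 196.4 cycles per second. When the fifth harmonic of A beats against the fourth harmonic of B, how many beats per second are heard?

2.1 Hz

Fifth harmonic of the first: 5·156.7 = 783.5 Hz.
Fourth harmonic of the second: 4·196.4 = 785.6 Hz.
f_beat = |783.5 − 785.6| = 2.1 Hz.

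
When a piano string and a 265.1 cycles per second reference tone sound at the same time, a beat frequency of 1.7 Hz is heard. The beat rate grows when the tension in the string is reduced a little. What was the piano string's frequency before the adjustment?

|f − 265.1| = 1.7, so the piano string was at either 263.4 Hz or 266.8 Hz.
Lower tension means lower frequency; the adjustment lowers the piano string's frequency.
The beat rate rose, so the adjustment moved the piano string further from 265.1 Hz — it was already below the reference.

263.4 Hz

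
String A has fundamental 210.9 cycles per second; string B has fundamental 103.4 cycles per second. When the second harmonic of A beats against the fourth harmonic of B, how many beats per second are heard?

Second harmonic of the first: 2·210.9 = 421.8 Hz.
Fourth harmonic of the second: 4·103.4 = 413.6 Hz.
f_beat = |421.8 − 413.6| = 8.2 Hz.

8.2 Hz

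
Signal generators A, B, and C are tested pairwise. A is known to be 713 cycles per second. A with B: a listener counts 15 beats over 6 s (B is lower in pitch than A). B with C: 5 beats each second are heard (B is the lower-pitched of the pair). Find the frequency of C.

A–B: Beat frequency = 15/6 = 2.5 Hz.
B is below A, so f_B = 713 − 2.5 = 710.5 Hz.
C is above B, so f_C = 710.5 + 5 = 715.5 Hz.

715.5 Hz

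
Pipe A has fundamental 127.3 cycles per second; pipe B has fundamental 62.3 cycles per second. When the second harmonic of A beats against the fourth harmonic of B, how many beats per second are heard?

5.4 Hz

Second harmonic of the first: 2·127.3 = 254.6 Hz.
Fourth harmonic of the second: 4·62.3 = 249.2 Hz.
f_beat = |254.6 − 249.2| = 5.4 Hz.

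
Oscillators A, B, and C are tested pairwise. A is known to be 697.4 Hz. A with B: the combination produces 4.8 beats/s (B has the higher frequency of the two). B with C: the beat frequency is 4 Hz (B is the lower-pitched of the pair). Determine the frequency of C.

706.2 Hz

B is above A, so f_B = 697.4 + 4.8 = 702.2 Hz.
C is above B, so f_C = 702.2 + 4 = 706.2 Hz.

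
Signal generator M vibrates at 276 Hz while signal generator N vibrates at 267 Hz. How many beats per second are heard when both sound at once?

9 Hz

Beats arise from superposition of two nearby frequencies; the beat rate is |f₁ − f₂|.
|276 − 267| = 9 Hz.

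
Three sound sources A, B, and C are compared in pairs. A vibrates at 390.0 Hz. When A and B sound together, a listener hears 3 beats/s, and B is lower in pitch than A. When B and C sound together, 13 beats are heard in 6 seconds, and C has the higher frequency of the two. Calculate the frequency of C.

B is below A, so f_B = 390.0 − 3 = 387 Hz.
B–C: Beat frequency = 13/6 = 2.1667 Hz.
C is above B, so f_C = 387 + 2.1667 = 389.1667 Hz.

389.1667 Hz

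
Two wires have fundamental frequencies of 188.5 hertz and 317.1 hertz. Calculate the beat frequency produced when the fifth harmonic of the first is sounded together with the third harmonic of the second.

8.8 Hz

Fifth harmonic of the first: 5·188.5 = 942.5 Hz.
Third harmonic of the second: 3·317.1 = 951.3 Hz.
f_beat = |942.5 − 951.3| = 8.8 Hz.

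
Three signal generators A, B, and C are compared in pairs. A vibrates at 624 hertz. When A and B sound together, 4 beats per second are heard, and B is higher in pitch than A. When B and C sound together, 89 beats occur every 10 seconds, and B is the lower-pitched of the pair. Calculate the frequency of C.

636.9 Hz

B is above A, so f_B = 624 + 4 = 628 Hz.
B–C: Beat frequency = 89/10 = 8.9 Hz.
C is above B, so f_C = 628 + 8.9 = 636.9 Hz.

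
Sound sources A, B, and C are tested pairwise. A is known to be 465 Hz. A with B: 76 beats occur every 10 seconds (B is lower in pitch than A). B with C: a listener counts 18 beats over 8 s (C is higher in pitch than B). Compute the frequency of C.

459.65 Hz

A–B: Beat frequency = 76/10 = 7.6 Hz.
B is below A, so f_B = 465 − 7.6 = 457.4 Hz.
B–C: Beat frequency = 18/8 = 2.25 Hz.
C is above B, so f_C = 457.4 + 2.25 = 459.65 Hz.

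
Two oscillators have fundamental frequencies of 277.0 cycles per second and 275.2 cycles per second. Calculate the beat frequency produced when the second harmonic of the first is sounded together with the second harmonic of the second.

Second harmonic of the first: 2·277.0 = 554.0 Hz.
Second harmonic of the second: 2·275.2 = 550.4 Hz.
f_beat = |554.0 − 550.4| = 3.6 Hz.

3.6 Hz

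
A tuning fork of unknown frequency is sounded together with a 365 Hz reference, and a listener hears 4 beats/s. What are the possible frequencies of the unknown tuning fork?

|f − 365| = 4, so f = 365 ± 4.

361 Hz or 369 Hz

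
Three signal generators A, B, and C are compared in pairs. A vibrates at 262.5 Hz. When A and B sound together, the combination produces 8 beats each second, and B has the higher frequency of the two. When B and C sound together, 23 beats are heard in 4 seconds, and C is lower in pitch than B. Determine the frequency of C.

B is above A, so f_B = 262.5 + 8 = 270.5 Hz.
B–C: Beat frequency = 23/4 = 5.75 Hz.
C is below B, so f_C = 270.5 − 5.75 = 264.75 Hz.

264.75 Hz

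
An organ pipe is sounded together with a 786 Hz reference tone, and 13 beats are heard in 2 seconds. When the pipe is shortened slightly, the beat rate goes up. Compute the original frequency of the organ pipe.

Beat frequency = 13/2 = 6.5 Hz.
|f − 786| = 6.5, so the organ pipe was at either 779.5 Hz or 792.5 Hz.
A shorter pipe has a higher fundamental; the adjustment raises the organ pipe's frequency.
The beat rate rose, so the adjustment moved the organ pipe further from 786 Hz — it was already above the reference.

792.5 Hz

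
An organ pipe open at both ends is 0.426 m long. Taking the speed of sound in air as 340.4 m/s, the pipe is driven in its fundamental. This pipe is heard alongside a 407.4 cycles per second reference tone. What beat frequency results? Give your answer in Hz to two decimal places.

Open pipe: f_n = n·v/(2L) = 1·340.4/(2·0.426) = 399.5305 Hz.
f_beat = |399.5305 − 407.4| = 7.87 Hz.

7.87 Hz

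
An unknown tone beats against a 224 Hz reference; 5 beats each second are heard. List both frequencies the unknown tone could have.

|f − 224| = 5, so f = 224 ± 5.

219 Hz or 229 Hz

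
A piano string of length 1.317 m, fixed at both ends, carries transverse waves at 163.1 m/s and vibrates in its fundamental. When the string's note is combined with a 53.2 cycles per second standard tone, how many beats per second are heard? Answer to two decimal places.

8.72 Hz

For a string fixed at both ends, f_n = n·v/(2L) = 1·163.1/(2·1.317) = 61.9210 Hz.
f_beat = |61.9210 − 53.2| = 8.72 Hz.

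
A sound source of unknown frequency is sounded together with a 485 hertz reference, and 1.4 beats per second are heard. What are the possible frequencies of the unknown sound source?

483.6 Hz or 486.4 Hz

|f − 485| = 1.4, so f = 485 ± 1.4.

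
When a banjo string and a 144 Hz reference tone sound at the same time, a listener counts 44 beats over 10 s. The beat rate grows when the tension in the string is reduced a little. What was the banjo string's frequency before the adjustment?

Beat frequency = 44/10 = 4.4 Hz.
|f − 144| = 4.4, so the banjo string was at either 139.6 Hz or 148.4 Hz.
Lower tension means lower frequency; the adjustment lowers the banjo string's frequency.
The beat rate rose, so the adjustment moved the banjo string further from 144 Hz — it was already below the reference.

139.6 Hz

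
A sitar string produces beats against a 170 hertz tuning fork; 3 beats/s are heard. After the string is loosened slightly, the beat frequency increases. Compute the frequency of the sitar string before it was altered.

167 Hz

|f − 170| = 3, so the sitar string was at either 167 Hz or 173 Hz.
Reducing tension lowers a string's frequency; the adjustment lowers the sitar string's frequency.
The beat rate rose, so the adjustment moved the sitar string further from 170 Hz — it was already below the reference.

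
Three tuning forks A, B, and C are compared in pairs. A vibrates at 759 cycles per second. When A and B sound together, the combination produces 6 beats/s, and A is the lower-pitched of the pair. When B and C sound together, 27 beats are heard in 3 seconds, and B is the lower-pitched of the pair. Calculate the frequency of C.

B is above A, so f_B = 759 + 6 = 765 Hz.
B–C: Beat frequency = 27/3 = 9 Hz.
C is above B, so f_C = 765 + 9 = 774 Hz.

774 Hz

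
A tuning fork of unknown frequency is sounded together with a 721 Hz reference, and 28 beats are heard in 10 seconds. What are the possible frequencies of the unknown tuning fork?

718.2 Hz or 723.8 Hz

Beat frequency = 28/10 = 2.8 Hz.
|f − 721| = 2.8, so f = 721 ± 2.8.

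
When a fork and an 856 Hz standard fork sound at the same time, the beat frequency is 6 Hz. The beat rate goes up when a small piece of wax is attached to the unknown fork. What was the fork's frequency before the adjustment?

850 Hz

|f − 856| = 6, so the fork was at either 850 Hz or 862 Hz.
Loading a fork with wax lowers its frequency; the adjustment lowers the fork's frequency.
The beat rate rose, so the adjustment moved the fork further from 856 Hz — it was already below the reference.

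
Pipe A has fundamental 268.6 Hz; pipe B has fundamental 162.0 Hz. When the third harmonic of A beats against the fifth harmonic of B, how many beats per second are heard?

4.2 Hz

Third harmonic of the first: 3·268.6 = 805.8 Hz.
Fifth harmonic of the second: 5·162.0 = 810.0 Hz.
f_beat = |805.8 − 810.0| = 4.2 Hz.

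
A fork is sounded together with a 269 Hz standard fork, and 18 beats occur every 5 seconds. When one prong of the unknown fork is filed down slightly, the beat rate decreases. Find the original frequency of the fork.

Beat frequency = 18/5 = 3.6 Hz.
|f − 269| = 3.6, so the fork was at either 265.4 Hz or 272.6 Hz.
Filing a prong removes mass and raises the fork's frequency; the adjustment raises the fork's frequency.
The beat rate fell, so the adjustment moved the fork toward 269 Hz — it must have started below the reference.

265.4 Hz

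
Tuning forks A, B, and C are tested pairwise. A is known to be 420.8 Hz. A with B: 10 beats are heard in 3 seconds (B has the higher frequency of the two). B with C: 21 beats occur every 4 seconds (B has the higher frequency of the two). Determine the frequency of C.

418.8833 Hz

A–B: Beat frequency = 10/3 = 3.3333 Hz.
B is above A, so f_B = 420.8 + 3.3333 = 424.1333 Hz.
B–C: Beat frequency = 21/4 = 5.25 Hz.
C is below B, so f_C = 424.1333 − 5.25 = 418.8833 Hz.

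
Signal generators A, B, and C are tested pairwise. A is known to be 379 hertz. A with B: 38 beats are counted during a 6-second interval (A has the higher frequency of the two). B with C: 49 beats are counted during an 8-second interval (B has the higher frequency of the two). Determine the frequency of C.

A–B: Beat frequency = 38/6 = 6.3333 Hz.
B is below A, so f_B = 379 − 6.3333 = 372.6667 Hz.
B–C: Beat frequency = 49/8 = 6.125 Hz.
C is below B, so f_C = 372.6667 − 6.125 = 366.5417 Hz.

366.5417 Hz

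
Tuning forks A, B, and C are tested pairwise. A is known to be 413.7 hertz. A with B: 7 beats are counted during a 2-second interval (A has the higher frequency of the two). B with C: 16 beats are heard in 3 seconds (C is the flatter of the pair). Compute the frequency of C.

404.8667 Hz

A–B: Beat frequency = 7/2 = 3.5 Hz.
B is below A, so f_B = 413.7 − 3.5 = 410.2 Hz.
B–C: Beat frequency = 16/3 = 5.3333 Hz.
C is below B, so f_C = 410.2 − 5.3333 = 404.8667 Hz.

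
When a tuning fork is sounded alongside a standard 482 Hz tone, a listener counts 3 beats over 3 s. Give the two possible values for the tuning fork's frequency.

481 Hz or 483 Hz

Beat frequency = 3/3 = 1 Hz.
|f − 482| = 1, so f = 482 ± 1.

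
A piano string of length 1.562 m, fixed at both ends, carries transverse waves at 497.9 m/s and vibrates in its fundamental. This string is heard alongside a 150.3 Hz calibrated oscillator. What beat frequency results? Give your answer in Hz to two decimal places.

For a string fixed at both ends, f_n = n·v/(2L) = 1·497.9/(2·1.562) = 159.3790 Hz.
f_beat = |159.3790 − 150.3| = 9.08 Hz.

9.08 Hz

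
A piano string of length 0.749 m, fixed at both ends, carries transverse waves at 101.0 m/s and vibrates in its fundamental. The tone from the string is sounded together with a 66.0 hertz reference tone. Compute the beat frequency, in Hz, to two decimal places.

For a string fixed at both ends, f_n = n·v/(2L) = 1·101.0/(2·0.749) = 67.4232 Hz.
f_beat = |67.4232 − 66.0| = 1.42 Hz.

1.42 Hz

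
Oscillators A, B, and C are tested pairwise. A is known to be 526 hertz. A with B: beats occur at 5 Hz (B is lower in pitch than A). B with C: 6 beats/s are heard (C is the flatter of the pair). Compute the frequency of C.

515 Hz

B is below A, so f_B = 526 − 5 = 521 Hz.
C is below B, so f_C = 521 − 6 = 515 Hz.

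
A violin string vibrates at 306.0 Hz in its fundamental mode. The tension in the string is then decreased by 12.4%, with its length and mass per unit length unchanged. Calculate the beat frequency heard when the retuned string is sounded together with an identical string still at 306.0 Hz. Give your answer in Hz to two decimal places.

19.60 Hz

For a string, f ∝ √T, so the new frequency is 306.0·√0.876 = 286.4003 Hz.
f_beat = |286.4003 − 306.0| = 19.60 Hz.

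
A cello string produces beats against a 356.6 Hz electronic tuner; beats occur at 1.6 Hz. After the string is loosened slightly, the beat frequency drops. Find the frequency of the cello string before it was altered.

358.2 Hz

|f − 356.6| = 1.6, so the cello string was at either 355 Hz or 358.2 Hz.
Reducing tension lowers a string's frequency; the adjustment lowers the cello string's frequency.
The beat rate fell, so the adjustment moved the cello string toward 356.6 Hz — it must have started above the reference.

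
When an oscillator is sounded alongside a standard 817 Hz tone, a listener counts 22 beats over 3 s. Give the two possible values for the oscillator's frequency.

809.6667 Hz or 824.3333 Hz

Beat frequency = 22/3 = 7.3333 Hz.
|f − 817| = 7.3333, so f = 817 ± 7.3333.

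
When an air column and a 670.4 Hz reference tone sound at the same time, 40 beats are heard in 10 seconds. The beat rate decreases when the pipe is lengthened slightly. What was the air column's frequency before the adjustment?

674.4 Hz

Beat frequency = 40/10 = 4 Hz.
|f − 670.4| = 4, so the air column was at either 666.4 Hz or 674.4 Hz.
A longer pipe has a lower fundamental; the adjustment lowers the air column's frequency.
The beat rate fell, so the adjustment moved the air column toward 670.4 Hz — it must have started above the reference.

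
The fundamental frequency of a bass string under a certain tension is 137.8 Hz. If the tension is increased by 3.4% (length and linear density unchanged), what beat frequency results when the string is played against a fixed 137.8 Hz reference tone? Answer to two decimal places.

2.32 Hz

For a string, f ∝ √T, so the new frequency is 137.8·√1.034 = 140.1230 Hz.
f_beat = |140.1230 − 137.8| = 2.32 Hz.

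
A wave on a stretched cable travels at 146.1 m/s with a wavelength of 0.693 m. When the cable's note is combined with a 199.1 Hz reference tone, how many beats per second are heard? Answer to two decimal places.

11.72 Hz

Source frequency f = v/λ = 146.1/0.693 = 210.8225 Hz.
f_beat = |210.8225 − 199.1| = 11.72 Hz.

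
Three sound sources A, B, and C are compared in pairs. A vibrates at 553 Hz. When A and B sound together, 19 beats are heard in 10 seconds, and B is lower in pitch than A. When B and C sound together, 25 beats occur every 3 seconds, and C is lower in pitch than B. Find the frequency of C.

542.7667 Hz

A–B: Beat frequency = 19/10 = 1.9 Hz.
B is below A, so f_B = 553 − 1.9 = 551.1 Hz.
B–C: Beat frequency = 25/3 = 8.3333 Hz.
C is below B, so f_C = 551.1 − 8.3333 = 542.7667 Hz.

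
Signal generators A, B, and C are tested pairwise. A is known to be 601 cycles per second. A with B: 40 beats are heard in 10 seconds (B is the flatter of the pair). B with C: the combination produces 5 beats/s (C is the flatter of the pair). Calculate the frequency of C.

A–B: Beat frequency = 40/10 = 4 Hz.
B is below A, so f_B = 601 − 4 = 597 Hz.
C is below B, so f_C = 597 − 5 = 592 Hz.

592 Hz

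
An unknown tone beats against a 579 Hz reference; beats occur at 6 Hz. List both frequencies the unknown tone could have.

573 Hz or 585 Hz

|f − 579| = 6, so f = 579 ± 6.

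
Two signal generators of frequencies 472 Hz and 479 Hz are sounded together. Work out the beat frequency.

The beat frequency equals the magnitude of the frequency difference.
|472 − 479| = 7 Hz.

7 Hz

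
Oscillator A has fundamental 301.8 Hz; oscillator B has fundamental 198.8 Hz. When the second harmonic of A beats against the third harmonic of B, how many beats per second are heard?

Second harmonic of the first: 2·301.8 = 603.6 Hz.
Third harmonic of the second: 3·198.8 = 596.4 Hz.
f_beat = |603.6 − 596.4| = 7.2 Hz.

7.2 Hz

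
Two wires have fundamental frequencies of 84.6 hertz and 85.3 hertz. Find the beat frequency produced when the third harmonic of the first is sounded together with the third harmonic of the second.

Third harmonic of the first: 3·84.6 = 253.8 Hz.
Third harmonic of the second: 3·85.3 = 255.9 Hz.
f_beat = |253.8 − 255.9| = 2.1 Hz.

2.1 Hz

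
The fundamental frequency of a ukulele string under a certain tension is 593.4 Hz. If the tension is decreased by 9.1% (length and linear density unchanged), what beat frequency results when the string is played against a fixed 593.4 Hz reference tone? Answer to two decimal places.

27.64 Hz

For a string, f ∝ √T, so the new frequency is 593.4·√0.909 = 565.7564 Hz.
f_beat = |565.7564 − 593.4| = 27.64 Hz.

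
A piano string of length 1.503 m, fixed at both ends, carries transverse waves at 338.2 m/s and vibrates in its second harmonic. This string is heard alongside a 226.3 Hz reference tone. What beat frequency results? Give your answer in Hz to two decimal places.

For a string fixed at both ends, f_n = n·v/(2L) = 2·338.2/(2·1.503) = 225.0166 Hz.
f_beat = |225.0166 − 226.3| = 1.28 Hz.

1.28 Hz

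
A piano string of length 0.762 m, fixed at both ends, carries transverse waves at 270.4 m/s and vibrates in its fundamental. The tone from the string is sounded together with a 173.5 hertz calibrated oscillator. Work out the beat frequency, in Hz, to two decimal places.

3.93 Hz

For a string fixed at both ends, f_n = n·v/(2L) = 1·270.4/(2·0.762) = 177.4278 Hz.
f_beat = |177.4278 − 173.5| = 3.93 Hz.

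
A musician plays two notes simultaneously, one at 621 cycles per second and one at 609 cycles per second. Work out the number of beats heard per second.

12 Hz

f_beat = |f₁ − f₂|.
|621 − 609| = 12 Hz.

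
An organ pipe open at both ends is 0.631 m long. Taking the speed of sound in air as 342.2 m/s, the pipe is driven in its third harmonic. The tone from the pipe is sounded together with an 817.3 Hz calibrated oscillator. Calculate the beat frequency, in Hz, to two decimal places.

Open pipe: f_n = n·v/(2L) = 3·342.2/(2·0.631) = 813.4707 Hz.
f_beat = |813.4707 − 817.3| = 3.83 Hz.

3.83 Hz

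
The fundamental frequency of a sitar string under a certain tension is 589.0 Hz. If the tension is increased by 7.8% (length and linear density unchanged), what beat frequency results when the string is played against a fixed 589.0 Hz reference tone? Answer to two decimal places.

22.54 Hz

For a string, f ∝ √T, so the new frequency is 589.0·√1.078 = 611.5397 Hz.
f_beat = |611.5397 − 589.0| = 22.54 Hz.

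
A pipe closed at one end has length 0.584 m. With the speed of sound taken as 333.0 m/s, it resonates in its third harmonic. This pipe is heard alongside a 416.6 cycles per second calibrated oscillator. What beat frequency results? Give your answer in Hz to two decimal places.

11.05 Hz

Closed pipe (odd harmonics): f_n = n·v/(4L) = 3·333.0/(4·0.584) = 427.6541 Hz.
f_beat = |427.6541 − 416.6| = 11.05 Hz.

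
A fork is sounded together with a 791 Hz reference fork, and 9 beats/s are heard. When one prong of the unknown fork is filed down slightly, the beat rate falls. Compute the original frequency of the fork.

782 Hz

|f − 791| = 9, so the fork was at either 782 Hz or 800 Hz.
Filing a prong removes mass and raises the fork's frequency; the adjustment raises the fork's frequency.
The beat rate fell, so the adjustment moved the fork toward 791 Hz — it must have started below the reference.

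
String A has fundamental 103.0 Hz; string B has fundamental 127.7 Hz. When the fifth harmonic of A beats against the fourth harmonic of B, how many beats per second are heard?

4.2 Hz

Fifth harmonic of the first: 5·103.0 = 515.0 Hz.
Fourth harmonic of the second: 4·127.7 = 510.8 Hz.
f_beat = |515.0 − 510.8| = 4.2 Hz.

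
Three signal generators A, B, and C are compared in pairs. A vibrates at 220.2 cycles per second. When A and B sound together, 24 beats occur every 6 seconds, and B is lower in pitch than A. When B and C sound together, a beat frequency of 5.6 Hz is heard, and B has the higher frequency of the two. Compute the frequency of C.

A–B: Beat frequency = 24/6 = 4 Hz.
B is below A, so f_B = 220.2 − 4 = 216.2 Hz.
C is below B, so f_C = 216.2 − 5.6 = 210.6 Hz.

210.6 Hz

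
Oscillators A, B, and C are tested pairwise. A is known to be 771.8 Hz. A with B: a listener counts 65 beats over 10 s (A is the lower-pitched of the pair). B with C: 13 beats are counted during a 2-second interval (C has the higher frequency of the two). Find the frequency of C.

A–B: Beat frequency = 65/10 = 6.5 Hz.
B is above A, so f_B = 771.8 + 6.5 = 778.3 Hz.
B–C: Beat frequency = 13/2 = 6.5 Hz.
C is above B, so f_C = 778.3 + 6.5 = 784.8 Hz.

784.8 Hz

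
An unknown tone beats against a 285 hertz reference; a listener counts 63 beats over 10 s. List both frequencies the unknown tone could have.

Beat frequency = 63/10 = 6.3 Hz.
|f − 285| = 6.3, so f = 285 ± 6.3.

278.7 Hz or 291.3 Hz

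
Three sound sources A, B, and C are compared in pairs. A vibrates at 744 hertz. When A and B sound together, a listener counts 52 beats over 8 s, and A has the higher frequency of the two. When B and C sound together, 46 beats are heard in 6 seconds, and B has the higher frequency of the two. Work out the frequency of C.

729.8333 Hz

A–B: Beat frequency = 52/8 = 6.5 Hz.
B is below A, so f_B = 744 − 6.5 = 737.5 Hz.
B–C: Beat frequency = 46/6 = 7.6667 Hz.
C is below B, so f_C = 737.5 − 7.6667 = 729.8333 Hz.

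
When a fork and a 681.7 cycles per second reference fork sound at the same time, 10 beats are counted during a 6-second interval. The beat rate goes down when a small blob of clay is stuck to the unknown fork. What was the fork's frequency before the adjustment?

Beat frequency = 10/6 = 1.6667 Hz.
|f − 681.7| = 1.6667, so the fork was at either 680.0333 Hz or 683.3667 Hz.
Adding mass to a fork lowers its frequency; the adjustment lowers the fork's frequency.
The beat rate fell, so the adjustment moved the fork toward 681.7 Hz — it must have started above the reference.

683.3667 Hz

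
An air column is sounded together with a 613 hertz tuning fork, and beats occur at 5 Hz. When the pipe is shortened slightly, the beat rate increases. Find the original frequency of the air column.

618 Hz

|f − 613| = 5, so the air column was at either 608 Hz or 618 Hz.
A shorter pipe has a higher fundamental; the adjustment raises the air column's frequency.
The beat rate rose, so the adjustment moved the air column further from 613 Hz — it was already above the reference.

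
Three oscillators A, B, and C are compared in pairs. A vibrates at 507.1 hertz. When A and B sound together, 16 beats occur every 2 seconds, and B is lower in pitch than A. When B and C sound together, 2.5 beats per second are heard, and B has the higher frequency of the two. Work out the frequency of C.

496.6 Hz

A–B: Beat frequency = 16/2 = 8 Hz.
B is below A, so f_B = 507.1 − 8 = 499.1 Hz.
C is below B, so f_C = 499.1 − 2.5 = 496.6 Hz.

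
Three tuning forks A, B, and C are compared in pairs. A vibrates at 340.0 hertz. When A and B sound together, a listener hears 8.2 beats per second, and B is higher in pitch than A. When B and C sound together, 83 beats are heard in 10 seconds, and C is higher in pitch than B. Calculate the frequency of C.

356.5 Hz

B is above A, so f_B = 340.0 + 8.2 = 348.2 Hz.
B–C: Beat frequency = 83/10 = 8.3 Hz.
C is above B, so f_C = 348.2 + 8.3 = 356.5 Hz.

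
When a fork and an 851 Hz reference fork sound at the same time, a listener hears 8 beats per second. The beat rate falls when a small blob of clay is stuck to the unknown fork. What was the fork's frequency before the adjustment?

859 Hz

|f − 851| = 8, so the fork was at either 843 Hz or 859 Hz.
Adding mass to a fork lowers its frequency; the adjustment lowers the fork's frequency.
The beat rate fell, so the adjustment moved the fork toward 851 Hz — it must have started above the reference.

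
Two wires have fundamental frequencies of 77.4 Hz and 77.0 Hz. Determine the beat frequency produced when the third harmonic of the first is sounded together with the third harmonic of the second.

Third harmonic of the first: 3·77.4 = 232.2 Hz.
Third harmonic of the second: 3·77.0 = 231.0 Hz.
f_beat = |232.2 − 231.0| = 1.2 Hz.

1.2 Hz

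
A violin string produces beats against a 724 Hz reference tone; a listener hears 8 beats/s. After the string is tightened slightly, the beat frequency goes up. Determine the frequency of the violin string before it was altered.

732 Hz

|f − 724| = 8, so the violin string was at either 716 Hz or 732 Hz.
Increasing tension raises a string's frequency; the adjustment raises the violin string's frequency.
The beat rate rose, so the adjustment moved the violin string further from 724 Hz — it was already above the reference.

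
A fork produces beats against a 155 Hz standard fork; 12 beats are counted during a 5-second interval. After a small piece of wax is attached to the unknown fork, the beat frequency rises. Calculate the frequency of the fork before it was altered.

152.6 Hz

Beat frequency = 12/5 = 2.4 Hz.
|f − 155| = 2.4, so the fork was at either 152.6 Hz or 157.4 Hz.
Loading a fork with wax lowers its frequency; the adjustment lowers the fork's frequency.
The beat rate rose, so the adjustment moved the fork further from 155 Hz — it was already below the reference.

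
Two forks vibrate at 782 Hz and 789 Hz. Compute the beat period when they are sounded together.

0.143 s

f_beat = |782 − 789| = 7 Hz.
Beat period T = 1 / f_beat = 1 / 7 s.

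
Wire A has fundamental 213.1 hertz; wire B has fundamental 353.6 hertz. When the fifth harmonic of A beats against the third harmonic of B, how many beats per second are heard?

4.7 Hz

Fifth harmonic of the first: 5·213.1 = 1065.5 Hz.
Third harmonic of the second: 3·353.6 = 1060.8 Hz.
f_beat = |1065.5 − 1060.8| = 4.7 Hz.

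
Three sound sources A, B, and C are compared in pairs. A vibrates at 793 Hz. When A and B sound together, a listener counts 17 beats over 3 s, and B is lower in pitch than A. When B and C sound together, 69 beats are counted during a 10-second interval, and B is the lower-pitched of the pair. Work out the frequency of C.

A–B: Beat frequency = 17/3 = 5.6667 Hz.
B is below A, so f_B = 793 − 5.6667 = 787.3333 Hz.
B–C: Beat frequency = 69/10 = 6.9 Hz.
C is above B, so f_C = 787.3333 + 6.9 = 794.2333 Hz.

794.2333 Hz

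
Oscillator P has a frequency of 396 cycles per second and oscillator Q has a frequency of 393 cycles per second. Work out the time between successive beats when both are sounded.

f_beat = |396 − 393| = 3 Hz.
Beat period T = 1 / f_beat = 1 / 3 s.

0.333 s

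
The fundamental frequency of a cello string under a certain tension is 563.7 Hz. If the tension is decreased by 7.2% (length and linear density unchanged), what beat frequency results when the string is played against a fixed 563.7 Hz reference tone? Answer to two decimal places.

For a string, f ∝ √T, so the new frequency is 563.7·√0.928 = 543.0277 Hz.
f_beat = |543.0277 − 563.7| = 20.67 Hz.

20.67 Hz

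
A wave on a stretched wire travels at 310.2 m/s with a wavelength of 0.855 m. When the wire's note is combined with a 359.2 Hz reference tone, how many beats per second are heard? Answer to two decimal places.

Source frequency f = v/λ = 310.2/0.855 = 362.8070 Hz.
f_beat = |362.8070 − 359.2| = 3.61 Hz.

3.61 Hz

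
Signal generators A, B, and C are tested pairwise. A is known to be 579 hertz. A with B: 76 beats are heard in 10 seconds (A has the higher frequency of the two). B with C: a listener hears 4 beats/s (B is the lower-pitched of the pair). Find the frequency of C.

575.4 Hz

A–B: Beat frequency = 76/10 = 7.6 Hz.
B is below A, so f_B = 579 − 7.6 = 571.4 Hz.
C is above B, so f_C = 571.4 + 4 = 575.4 Hz.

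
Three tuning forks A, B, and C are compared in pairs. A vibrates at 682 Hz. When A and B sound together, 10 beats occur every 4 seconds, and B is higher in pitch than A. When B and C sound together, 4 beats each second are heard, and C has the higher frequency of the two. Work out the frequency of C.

A–B: Beat frequency = 10/4 = 2.5 Hz.
B is above A, so f_B = 682 + 2.5 = 684.5 Hz.
C is above B, so f_C = 684.5 + 4 = 688.5 Hz.

688.5 Hz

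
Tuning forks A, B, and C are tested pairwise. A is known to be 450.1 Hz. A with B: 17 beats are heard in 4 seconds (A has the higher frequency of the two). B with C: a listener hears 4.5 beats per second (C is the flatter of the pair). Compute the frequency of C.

441.35 Hz

A–B: Beat frequency = 17/4 = 4.25 Hz.
B is below A, so f_B = 450.1 − 4.25 = 445.85 Hz.
C is below B, so f_C = 445.85 − 4.5 = 441.35 Hz.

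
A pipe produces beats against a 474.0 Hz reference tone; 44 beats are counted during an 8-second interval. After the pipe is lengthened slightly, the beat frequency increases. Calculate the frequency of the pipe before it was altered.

468.5 Hz

Beat frequency = 44/8 = 5.5 Hz.
|f − 474.0| = 5.5, so the pipe was at either 468.5 Hz or 479.5 Hz.
A longer pipe has a lower fundamental; the adjustment lowers the pipe's frequency.
The beat rate rose, so the adjustment moved the pipe further from 474.0 Hz — it was already below the reference.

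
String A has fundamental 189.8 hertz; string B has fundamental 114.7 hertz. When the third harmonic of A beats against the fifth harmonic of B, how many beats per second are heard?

4.1 Hz

Third harmonic of the first: 3·189.8 = 569.4 Hz.
Fifth harmonic of the second: 5·114.7 = 573.5 Hz.
f_beat = |569.4 − 573.5| = 4.1 Hz.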